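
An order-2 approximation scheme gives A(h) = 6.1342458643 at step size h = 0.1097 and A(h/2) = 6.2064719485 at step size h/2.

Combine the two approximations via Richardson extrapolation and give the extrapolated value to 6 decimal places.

6.230547

r = 2: numerator weight 4, denominator 3.
A(h/2) − A(h) = 6.2064719485 − 6.1342458643 = 0.0722260842
Correction (A(h/2) − A(h))/(4 − 1) = 0.0722260842/3 = 0.0240753614
R = 6.2064719485 + 0.0240753614 = 6.2305473099
Correction |R − A(h/2)| = 2.408e-02; gap |A(h/2) − A(h)| = 7.223e-02.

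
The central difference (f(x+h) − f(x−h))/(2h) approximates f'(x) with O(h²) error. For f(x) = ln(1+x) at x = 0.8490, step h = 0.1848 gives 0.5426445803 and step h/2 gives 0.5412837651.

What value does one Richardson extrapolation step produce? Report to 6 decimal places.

0.540830

r = 2: numerator weight 4, denominator 3.
Numerator 4×A(h/2) − A(h) = 4×0.5412837651 − 0.5426445803 = 1.6224904801
1.6224904801 ÷ 3 = 0.5408301600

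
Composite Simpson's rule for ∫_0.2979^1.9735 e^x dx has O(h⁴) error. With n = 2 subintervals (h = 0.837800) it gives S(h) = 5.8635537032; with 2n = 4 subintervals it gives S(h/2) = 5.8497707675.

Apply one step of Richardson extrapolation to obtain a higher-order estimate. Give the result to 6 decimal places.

5.848852

With r = 4 the leading error scales as h^4, so the weight is 2^4 = 16.
2^4·A(h/2) = 93.5963322800; minus A(h) gives 87.7327785768.
Denominator 16 − 1 = 15.
R = 87.7327785768/15 = 5.8488519051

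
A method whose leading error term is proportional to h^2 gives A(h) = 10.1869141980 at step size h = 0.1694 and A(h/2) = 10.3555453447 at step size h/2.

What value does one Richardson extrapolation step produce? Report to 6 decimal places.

10.411756

Error is O(h^2); halving h shrinks it by 2^2 = 4.
4·10.3555453447 = 41.4221813788; 41.4221813788 − 10.1869141980 = 31.2352671808
Denominator 4 − 1 = 3.
So the Richardson estimate is 10.4117557269.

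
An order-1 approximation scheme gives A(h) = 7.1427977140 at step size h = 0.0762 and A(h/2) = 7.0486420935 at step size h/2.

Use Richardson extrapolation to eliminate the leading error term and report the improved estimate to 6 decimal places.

6.954486

Method order is 1; weight 2^1 = 2.
2·7.0486420935 − 7.1427977140 = 6.9544864730
6.9544864730 ÷ 1 = 6.9544864730
Gap between inputs: 9.416e-02; correction applied: −0.0941556205.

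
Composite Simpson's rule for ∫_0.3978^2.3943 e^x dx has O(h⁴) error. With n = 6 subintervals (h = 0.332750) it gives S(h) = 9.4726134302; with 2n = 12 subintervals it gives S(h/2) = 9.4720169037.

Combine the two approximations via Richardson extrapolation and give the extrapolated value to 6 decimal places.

Order 4 gives 2^r = 16 and 2^r − 1 = 15.
Difference of the inputs: 9.4720169037 − 9.4726134302 = -0.0005965265
Correction (A(h/2) − A(h))/(16 − 1) = (-0.0005965265)/15 = -0.0000397684
R = A(h/2) + (A(h/2) − A(h))/15 = 9.4720169037 − 0.0000397684 = 9.4719771353

9.471977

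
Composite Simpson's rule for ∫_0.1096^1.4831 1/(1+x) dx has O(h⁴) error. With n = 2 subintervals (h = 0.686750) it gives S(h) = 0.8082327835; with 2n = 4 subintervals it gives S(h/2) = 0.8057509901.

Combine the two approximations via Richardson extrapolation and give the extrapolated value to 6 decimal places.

Leading term ∝ h^4; use weight 16 = 2^4.
Difference of the inputs: 0.8057509901 − 0.8082327835 = -0.0024817934
Divide by 2^4 − 1 = 15: (-0.0024817934)/15 = -0.0001654529
R = 0.8057509901 − 0.0001654529 = 0.8055855372

0.805586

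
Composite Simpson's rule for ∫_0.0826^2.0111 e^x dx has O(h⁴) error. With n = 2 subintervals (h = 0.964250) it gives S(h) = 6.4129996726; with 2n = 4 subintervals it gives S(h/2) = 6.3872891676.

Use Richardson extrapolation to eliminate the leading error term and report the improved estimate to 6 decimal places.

Order 4 gives 2^r = 16 and 2^r − 1 = 15.
2^4 × A(h/2) = 102.1966266816; minus A(h) gives 95.7836270090.
Divide by 2^4 − 1 = 15.
Result: 6.3855751339

6.385575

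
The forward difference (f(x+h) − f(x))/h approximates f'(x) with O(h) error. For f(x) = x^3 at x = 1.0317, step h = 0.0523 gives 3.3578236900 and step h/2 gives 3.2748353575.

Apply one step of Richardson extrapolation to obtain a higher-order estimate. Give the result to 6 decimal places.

Error is O(h^1); halving h shrinks it by 2^1 = 2.
Numerator 2 × A(h/2) − A(h) = 2 × 3.2748353575 − 3.3578236900 = 3.1918470250
Denominator 2 − 1 = 1.
(2 × 3.2748353575 − 3.3578236900)/(2 − 1) = 3.1918470250
Correction |R − A(h/2)| = 8.299e-02; gap |A(h/2) − A(h)| = 8.299e-02.

3.191847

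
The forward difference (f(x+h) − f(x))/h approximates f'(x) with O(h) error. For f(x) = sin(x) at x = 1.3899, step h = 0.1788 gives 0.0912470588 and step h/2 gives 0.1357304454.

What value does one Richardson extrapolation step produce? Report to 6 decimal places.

r = 1, so 2^r = 2.
2×0.1357304454 − 0.0912470588 = 0.1802138320
0.1802138320 ÷ 1 = 0.1802138320

0.180214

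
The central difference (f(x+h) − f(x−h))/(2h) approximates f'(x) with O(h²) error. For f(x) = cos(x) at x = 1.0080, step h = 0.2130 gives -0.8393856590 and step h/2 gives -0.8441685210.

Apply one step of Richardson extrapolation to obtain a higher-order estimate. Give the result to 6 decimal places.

-0.845763

Leading term ∝ h^2; use weight 4 = 2^2.
Difference of the inputs: -0.8441685210 − (-0.8393856590) = -0.0047828620
Divide by 2^2 − 1 = 3: (-0.0047828620)/3 = -0.0015942873
R = A(h/2) + (A(h/2) − A(h))/3 = -0.8441685210 − 0.0015942873 = -0.8457628083
Correction |R − A(h/2)| = 1.594e-03; gap |A(h/2) − A(h)| = 4.783e-03.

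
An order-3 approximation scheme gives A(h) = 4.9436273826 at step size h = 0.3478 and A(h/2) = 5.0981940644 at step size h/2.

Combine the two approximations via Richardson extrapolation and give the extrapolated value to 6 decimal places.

With r = 3 the leading error scales as h^3, so the weight is 2^3 = 8.
Weighted: 40.7855525152 − 4.9436273826 = 35.8419251326
Denominator 8 − 1 = 7.
(8·5.0981940644 − 4.9436273826)/(8 − 1) = 5.1202750189
Gap between inputs: 1.546e-01; correction applied: +0.0220809545.

5.120275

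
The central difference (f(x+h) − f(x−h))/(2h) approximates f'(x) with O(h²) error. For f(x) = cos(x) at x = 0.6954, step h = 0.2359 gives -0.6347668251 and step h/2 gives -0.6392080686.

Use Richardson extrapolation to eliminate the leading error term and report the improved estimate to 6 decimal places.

r = 2: numerator weight 4, denominator 3.
2^2*A(h/2) = -2.5568322744; minus A(h) gives -1.9220654493.
(-1.9220654493) ÷ 3 = -0.6406884831
Correction |R − A(h/2)| = 1.480e-03; gap |A(h/2) − A(h)| = 4.441e-03.

-0.640688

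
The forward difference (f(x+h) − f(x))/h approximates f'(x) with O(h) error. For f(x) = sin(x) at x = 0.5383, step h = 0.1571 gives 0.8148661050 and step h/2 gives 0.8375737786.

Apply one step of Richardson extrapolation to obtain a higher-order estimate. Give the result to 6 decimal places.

0.860281

The method has order 1: 2^1 = 2.
2·0.8375737786 = 1.6751475572; 1.6751475572 − 0.8148661050 = 0.8602814522
(2·0.8375737786 − 0.8148661050)/(2 − 1) = 0.8602814522
Gap between inputs: 2.271e-02; correction applied: +0.0227076736.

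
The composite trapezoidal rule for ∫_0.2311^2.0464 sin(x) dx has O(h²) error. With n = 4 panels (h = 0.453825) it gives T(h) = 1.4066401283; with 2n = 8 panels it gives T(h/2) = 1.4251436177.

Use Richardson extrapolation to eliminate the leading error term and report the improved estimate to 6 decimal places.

The method has order 2: 2^2 = 4.
A(h/2) − A(h) = 1.4251436177 − 1.4066401283 = 0.0185034894
Correction (A(h/2) − A(h))/(4 − 1) = 0.0185034894/3 = 0.0061678298
R = A(h/2) + (A(h/2) − A(h))/3 = 1.4251436177 + 0.0061678298 = 1.4313114475
Correction |R − A(h/2)| = 6.168e-03; gap |A(h/2) − A(h)| = 1.850e-02.

1.431311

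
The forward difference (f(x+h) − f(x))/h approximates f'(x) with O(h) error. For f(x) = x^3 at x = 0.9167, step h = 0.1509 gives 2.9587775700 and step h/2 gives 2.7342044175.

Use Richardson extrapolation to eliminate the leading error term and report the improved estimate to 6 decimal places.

2.509631

Error is O(h^1); halving h shrinks it by 2^1 = 2.
A(h/2) − A(h) = 2.7342044175 − 2.9587775700 = -0.2245731525
Correction (A(h/2) − A(h))/(2 − 1) = (-0.2245731525)/1 = -0.2245731525
R = A(h/2) + (A(h/2) − A(h))/1 = 2.7342044175 − 0.2245731525 = 2.5096312650
Gap between inputs: 2.246e-01; correction applied: −0.2245731525.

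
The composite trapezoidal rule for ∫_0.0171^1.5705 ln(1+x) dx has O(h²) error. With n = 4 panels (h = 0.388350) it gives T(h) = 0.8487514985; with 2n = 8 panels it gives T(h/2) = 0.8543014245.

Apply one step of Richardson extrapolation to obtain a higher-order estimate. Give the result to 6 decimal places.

Method order is 2; weight 2^2 = 4.
Top: 4(0.8543014245) − (0.8487514985) = 2.5684541995
2.5684541995 ÷ 3 = 0.8561513998

0.856151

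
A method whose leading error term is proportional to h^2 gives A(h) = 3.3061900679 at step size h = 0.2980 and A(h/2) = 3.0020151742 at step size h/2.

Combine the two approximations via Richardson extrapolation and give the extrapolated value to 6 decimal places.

2.900624

Leading term ∝ h^2; use weight 4 = 2^2.
Difference of the inputs: 3.0020151742 − 3.3061900679 = -0.3041748937
Correction (A(h/2) − A(h))/(4 − 1) = (-0.3041748937)/3 = -0.1013916312
R = A(h/2) + (A(h/2) − A(h))/3 = 3.0020151742 − 0.1013916312 = 2.9006235430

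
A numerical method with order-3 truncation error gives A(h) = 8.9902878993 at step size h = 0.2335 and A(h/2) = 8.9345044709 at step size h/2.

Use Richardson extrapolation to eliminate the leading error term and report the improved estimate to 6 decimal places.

8.926535

r = 3, so 2^r = 8.
8×8.9345044709 = 71.4760357672; 71.4760357672 − 8.9902878993 = 62.4857478679
62.4857478679 ÷ 7 = 8.9265354097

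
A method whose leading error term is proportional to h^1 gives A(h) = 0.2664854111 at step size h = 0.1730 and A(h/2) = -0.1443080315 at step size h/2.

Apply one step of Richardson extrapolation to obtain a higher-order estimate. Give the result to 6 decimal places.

Error is O(h^1); halving h shrinks it by 2^1 = 2.
2^1*A(h/2) = -0.2886160630; minus A(h) gives -0.5551014741.
Divide by 2^1 − 1 = 1.
So the Richardson estimate is -0.5551014741.

-0.555101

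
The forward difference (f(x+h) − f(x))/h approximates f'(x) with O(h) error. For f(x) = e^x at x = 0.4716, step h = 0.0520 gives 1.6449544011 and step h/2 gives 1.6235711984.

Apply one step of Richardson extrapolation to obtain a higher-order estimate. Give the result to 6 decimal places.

Leading term ∝ h^1; use weight 2 = 2^1.
Top: 2(1.6235711984) − (1.6449544011) = 1.6021879957
Denominator 2 − 1 = 1.
(2×1.6235711984 − 1.6449544011)/(2 − 1) = 1.6021879957

1.602188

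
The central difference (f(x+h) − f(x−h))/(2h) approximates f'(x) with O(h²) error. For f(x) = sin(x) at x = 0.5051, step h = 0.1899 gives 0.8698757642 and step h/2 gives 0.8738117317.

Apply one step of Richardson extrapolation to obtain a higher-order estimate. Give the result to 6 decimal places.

0.875124

Error is O(h^2); halving h shrinks it by 2^2 = 4.
4 × 0.8738117317 = 3.4952469268; subtract 0.8698757642 → 2.6253711626
Denominator 4 − 1 = 3.
R = 2.6253711626/3 = 0.8751237209
Gap between inputs: 3.936e-03; correction applied: +0.0013119892.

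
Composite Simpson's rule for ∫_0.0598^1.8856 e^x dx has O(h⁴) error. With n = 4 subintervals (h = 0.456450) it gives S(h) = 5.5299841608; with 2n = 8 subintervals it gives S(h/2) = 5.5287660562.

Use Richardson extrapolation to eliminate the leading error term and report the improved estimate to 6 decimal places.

5.528685

r = 4, so 2^r = 16.
Numerator 16 × A(h/2) − A(h) = 16 × 5.5287660562 − 5.5299841608 = 82.9302727384
Extrapolated: 82.9302727384 / 15 = 5.5286848492
Correction |R − A(h/2)| = 8.121e-05; gap |A(h/2) − A(h)| = 1.218e-03.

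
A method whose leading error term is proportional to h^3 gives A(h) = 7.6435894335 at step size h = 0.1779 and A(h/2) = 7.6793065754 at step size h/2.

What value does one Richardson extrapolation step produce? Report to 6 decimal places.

7.684409

Leading term ∝ h^3; use weight 8 = 2^3.
Weighted: 61.4344526032 − 7.6435894335 = 53.7908631697
(8 × 7.6793065754 − 7.6435894335)/(8 − 1) = 7.6844090242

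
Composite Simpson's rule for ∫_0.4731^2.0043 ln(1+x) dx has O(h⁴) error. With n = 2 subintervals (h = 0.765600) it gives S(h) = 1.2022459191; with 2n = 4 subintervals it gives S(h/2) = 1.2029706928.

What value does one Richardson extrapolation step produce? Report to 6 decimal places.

1.203019

r = 4, so 2^r = 16.
Weighted: 19.2475310848 − 1.2022459191 = 18.0452851657
Denominator 16 − 1 = 15.
Result: 1.2030190110
Correction |R − A(h/2)| = 4.832e-05; gap |A(h/2) − A(h)| = 7.248e-04.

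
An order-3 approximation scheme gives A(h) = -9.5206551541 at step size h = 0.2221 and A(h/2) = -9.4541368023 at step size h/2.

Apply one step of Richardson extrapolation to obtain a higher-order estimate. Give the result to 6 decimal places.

-9.444634

r = 3, so 2^r = 8.
Difference of the inputs: -9.4541368023 − (-9.5206551541) = 0.0665183518
Divide by 2^3 − 1 = 7: 0.0665183518/7 = 0.0095026217
R = A(h/2) + (A(h/2) − A(h))/7 = -9.4541368023 + 0.0095026217 = -9.4446341806
Gap between inputs: 6.652e-02; correction applied: +0.0095026217.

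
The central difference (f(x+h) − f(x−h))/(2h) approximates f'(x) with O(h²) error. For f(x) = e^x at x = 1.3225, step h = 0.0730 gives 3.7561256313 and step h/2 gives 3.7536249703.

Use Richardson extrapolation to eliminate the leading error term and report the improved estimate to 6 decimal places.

r = 2: numerator weight 4, denominator 3.
4·3.7536249703 = 15.0144998812; subtract 3.7561256313 → 11.2583742499
Divide by 2^2 − 1 = 3.
R = 11.2583742499/3 = 3.7527914166
Correction |R − A(h/2)| = 8.336e-04; gap |A(h/2) − A(h)| = 2.501e-03.

3.752791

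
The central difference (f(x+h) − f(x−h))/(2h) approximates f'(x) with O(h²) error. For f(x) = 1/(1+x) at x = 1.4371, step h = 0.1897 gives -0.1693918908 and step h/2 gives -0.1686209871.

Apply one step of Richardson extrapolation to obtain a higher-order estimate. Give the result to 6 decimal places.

r = 2, so 2^r = 4.
Numerator 4·A(h/2) − A(h) = 4·(-0.1686209871) − (-0.1693918908) = -0.5050920576
(-0.5050920576) ÷ 3 = -0.1683640192
Gap between inputs: 7.709e-04; correction applied: +0.0002569679.

-0.168364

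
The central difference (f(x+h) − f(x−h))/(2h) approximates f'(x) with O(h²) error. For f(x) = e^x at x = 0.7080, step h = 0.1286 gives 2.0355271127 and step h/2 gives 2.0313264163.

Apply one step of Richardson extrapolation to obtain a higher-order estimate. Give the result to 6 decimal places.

Order 2 gives 2^r = 4 and 2^r − 1 = 3.
Numerator 4·A(h/2) − A(h) = 4·2.0313264163 − 2.0355271127 = 6.0897785525
Denominator 4 − 1 = 3.
So the Richardson estimate is 2.0299261842.
Shift from A(h/2): −0.0014002321.

2.029926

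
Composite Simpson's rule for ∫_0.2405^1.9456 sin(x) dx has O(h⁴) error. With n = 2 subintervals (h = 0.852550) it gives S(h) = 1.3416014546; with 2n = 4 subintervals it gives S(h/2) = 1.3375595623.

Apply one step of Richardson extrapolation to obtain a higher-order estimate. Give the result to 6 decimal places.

Error is O(h^4); halving h shrinks it by 2^4 = 16.
Difference of the inputs: 1.3375595623 − 1.3416014546 = -0.0040418923
Divide by 2^4 − 1 = 15: (-0.0040418923)/15 = -0.0002694595
R = 1.3375595623 − 0.0002694595 = 1.3372901028

1.337290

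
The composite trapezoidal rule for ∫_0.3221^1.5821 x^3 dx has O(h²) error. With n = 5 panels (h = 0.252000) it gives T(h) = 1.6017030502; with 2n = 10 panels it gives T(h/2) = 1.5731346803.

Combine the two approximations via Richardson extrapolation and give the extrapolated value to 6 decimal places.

1.563612

r = 2, so 2^r = 4.
2^2 × A(h/2) = 6.2925387212; minus A(h) gives 4.6908356710.
(4 × 1.5731346803 − 1.6017030502)/(4 − 1) = 1.5636118903
Gap between inputs: 2.857e-02; correction applied: −0.0095227900.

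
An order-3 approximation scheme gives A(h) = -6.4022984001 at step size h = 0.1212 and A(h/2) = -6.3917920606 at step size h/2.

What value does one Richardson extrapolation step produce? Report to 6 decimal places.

r = 3, so 2^r = 8.
A(h/2) − A(h) = -6.3917920606 − (-6.4022984001) = 0.0105063395
Correction (A(h/2) − A(h))/(8 − 1) = 0.0105063395/7 = 0.0015009056
R = -6.3917920606 + 0.0015009056 = -6.3902911550

-6.390291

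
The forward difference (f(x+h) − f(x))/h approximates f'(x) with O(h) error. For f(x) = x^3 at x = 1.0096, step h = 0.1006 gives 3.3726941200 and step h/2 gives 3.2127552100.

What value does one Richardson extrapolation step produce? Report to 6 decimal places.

Leading term ∝ h^1; use weight 2 = 2^1.
Numerator 2·A(h/2) − A(h) = 2·3.2127552100 − 3.3726941200 = 3.0528163000
R = 3.0528163000/1 = 3.0528163000

3.052816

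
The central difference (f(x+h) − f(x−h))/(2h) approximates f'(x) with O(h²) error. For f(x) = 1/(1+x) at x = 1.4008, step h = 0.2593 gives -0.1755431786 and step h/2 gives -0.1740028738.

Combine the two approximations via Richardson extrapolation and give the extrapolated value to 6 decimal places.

With r = 2 the leading error scales as h^2, so the weight is 2^2 = 4.
Difference of the inputs: -0.1740028738 − (-0.1755431786) = 0.0015403048
Correction (A(h/2) − A(h))/(4 − 1) = 0.0015403048/3 = 0.0005134349
R = -0.1740028738 + 0.0005134349 = -0.1734894389

-0.173489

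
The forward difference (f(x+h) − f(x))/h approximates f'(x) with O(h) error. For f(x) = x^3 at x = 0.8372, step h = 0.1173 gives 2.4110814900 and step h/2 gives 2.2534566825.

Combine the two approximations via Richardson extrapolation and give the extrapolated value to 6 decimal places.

The method has order 1: 2^1 = 2.
2·2.2534566825 = 4.5069133650; subtract 2.4110814900 → 2.0958318750
Divide by 2^1 − 1 = 1.
2.0958318750 ÷ 1 = 2.0958318750

2.095832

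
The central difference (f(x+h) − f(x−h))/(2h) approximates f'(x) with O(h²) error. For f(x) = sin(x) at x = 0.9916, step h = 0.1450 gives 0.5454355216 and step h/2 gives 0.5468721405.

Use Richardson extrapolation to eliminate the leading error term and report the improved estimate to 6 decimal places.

0.547351

The method has order 2: 2^2 = 4.
A(h/2) − A(h) = 0.5468721405 − 0.5454355216 = 0.0014366189
Divide by 2^2 − 1 = 3: 0.0014366189/3 = 0.0004788730
R = 0.5468721405 + 0.0004788730 = 0.5473510135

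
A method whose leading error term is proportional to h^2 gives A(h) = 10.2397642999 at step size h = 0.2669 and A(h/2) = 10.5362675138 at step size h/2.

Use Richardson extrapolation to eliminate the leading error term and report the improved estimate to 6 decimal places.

Order 2 gives 2^r = 4 and 2^r − 1 = 3.
4*10.5362675138 − 10.2397642999 = 31.9053057553
31.9053057553 ÷ 3 = 10.6351019184
Correction |R − A(h/2)| = 9.883e-02; gap |A(h/2) − A(h)| = 2.965e-01.

10.635102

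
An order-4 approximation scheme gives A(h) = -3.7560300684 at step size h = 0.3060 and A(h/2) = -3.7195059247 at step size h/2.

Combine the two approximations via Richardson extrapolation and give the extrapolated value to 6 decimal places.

Method order is 4; weight 2^4 = 16.
Numerator 16*A(h/2) − A(h) = 16*(-3.7195059247) − (-3.7560300684) = -55.7560647268
Divide by 2^4 − 1 = 15.
Result: -3.7170709818

-3.717071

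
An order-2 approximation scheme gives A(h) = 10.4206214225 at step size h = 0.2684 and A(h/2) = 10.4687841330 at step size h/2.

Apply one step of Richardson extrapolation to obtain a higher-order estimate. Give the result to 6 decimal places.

10.484838

Order 2 gives 2^r = 4 and 2^r − 1 = 3.
4 × 10.4687841330 = 41.8751365320; subtract 10.4206214225 → 31.4545151095
Denominator 4 − 1 = 3.
31.4545151095 ÷ 3 = 10.4848383698
Correction |R − A(h/2)| = 1.605e-02; gap |A(h/2) − A(h)| = 4.816e-02.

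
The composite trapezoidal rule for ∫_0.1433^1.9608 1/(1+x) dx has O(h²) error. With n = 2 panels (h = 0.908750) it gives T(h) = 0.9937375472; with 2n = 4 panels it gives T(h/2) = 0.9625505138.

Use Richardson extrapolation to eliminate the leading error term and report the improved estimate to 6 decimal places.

0.952155

r = 2, so 2^r = 4.
4·0.9625505138 − 0.9937375472 = 2.8564645080
Denominator 4 − 1 = 3.
Result: 0.9521548360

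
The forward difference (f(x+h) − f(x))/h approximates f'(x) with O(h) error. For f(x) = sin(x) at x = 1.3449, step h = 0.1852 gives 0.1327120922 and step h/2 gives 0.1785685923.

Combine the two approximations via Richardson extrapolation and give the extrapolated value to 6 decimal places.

0.224425

r = 1: numerator weight 2, denominator 1.
2*0.1785685923 = 0.3571371846; 0.3571371846 − 0.1327120922 = 0.2244250924
0.2244250924 ÷ 1 = 0.2244250924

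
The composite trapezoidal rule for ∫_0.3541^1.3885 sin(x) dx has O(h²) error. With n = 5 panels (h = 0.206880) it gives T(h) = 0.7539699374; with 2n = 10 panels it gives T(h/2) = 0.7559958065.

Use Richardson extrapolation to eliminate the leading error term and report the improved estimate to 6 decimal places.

The method has order 2: 2^2 = 4.
Top: 4(0.7559958065) − (0.7539699374) = 2.2700132886
Divide by 2^2 − 1 = 3.
(4·0.7559958065 − 0.7539699374)/(4 − 1) = 0.7566710962

0.756671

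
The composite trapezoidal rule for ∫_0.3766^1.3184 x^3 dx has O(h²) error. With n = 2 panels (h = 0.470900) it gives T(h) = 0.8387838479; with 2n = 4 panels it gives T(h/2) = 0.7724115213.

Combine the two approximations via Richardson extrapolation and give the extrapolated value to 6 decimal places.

r = 2: numerator weight 4, denominator 3.
4·0.7724115213 − 0.8387838479 = 2.2508622373
R = 2.2508622373/3 = 0.7502874124
Shift from A(h/2): −0.0221241089.

0.750287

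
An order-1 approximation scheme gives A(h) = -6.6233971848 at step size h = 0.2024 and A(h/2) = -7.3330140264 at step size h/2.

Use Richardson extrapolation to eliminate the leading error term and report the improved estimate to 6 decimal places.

Error is O(h^1); halving h shrinks it by 2^1 = 2.
2×(-7.3330140264) − (-6.6233971848) = -8.0426308680
R = (-8.0426308680)/1 = -8.0426308680
Correction |R − A(h/2)| = 7.096e-01; gap |A(h/2) − A(h)| = 7.096e-01.

-8.042631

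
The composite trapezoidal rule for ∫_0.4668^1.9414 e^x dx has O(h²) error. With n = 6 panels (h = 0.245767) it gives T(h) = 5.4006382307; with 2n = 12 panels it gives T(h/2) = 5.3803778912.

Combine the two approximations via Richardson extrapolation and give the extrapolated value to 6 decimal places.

Method order is 2; weight 2^2 = 4.
4*5.3803778912 = 21.5215115648; subtract 5.4006382307 → 16.1208733341
16.1208733341 ÷ 3 = 5.3736244447
Shift from A(h/2): −0.0067534465.

5.373624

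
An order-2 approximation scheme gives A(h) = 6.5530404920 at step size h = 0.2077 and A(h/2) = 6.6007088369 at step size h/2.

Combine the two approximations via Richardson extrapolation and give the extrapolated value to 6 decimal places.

Error is O(h^2); halving h shrinks it by 2^2 = 4.
Weighted: 26.4028353476 − 6.5530404920 = 19.8497948556
Denominator 4 − 1 = 3.
So the Richardson estimate is 6.6165982852.
Gap between inputs: 4.767e-02; correction applied: +0.0158894483.

6.616598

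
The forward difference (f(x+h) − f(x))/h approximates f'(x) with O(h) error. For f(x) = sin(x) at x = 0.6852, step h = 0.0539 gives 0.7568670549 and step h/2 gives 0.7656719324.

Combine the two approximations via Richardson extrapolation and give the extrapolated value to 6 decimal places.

Method order is 1; weight 2^1 = 2.
2^1·A(h/2) = 1.5313438648; minus A(h) gives 0.7744768099.
Extrapolated: 0.7744768099 / 1 = 0.7744768099
Gap between inputs: 8.805e-03; correction applied: +0.0088048775.

0.774477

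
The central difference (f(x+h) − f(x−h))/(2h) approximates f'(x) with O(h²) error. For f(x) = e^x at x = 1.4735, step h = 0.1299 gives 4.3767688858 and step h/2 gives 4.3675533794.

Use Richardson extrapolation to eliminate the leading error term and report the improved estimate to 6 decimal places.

4.364482

r = 2: numerator weight 4, denominator 3.
Difference of the inputs: 4.3675533794 − 4.3767688858 = -0.0092155064
Divide by 2^2 − 1 = 3: (-0.0092155064)/3 = -0.0030718355
R = A(h/2) + (A(h/2) − A(h))/3 = 4.3675533794 − 0.0030718355 = 4.3644815439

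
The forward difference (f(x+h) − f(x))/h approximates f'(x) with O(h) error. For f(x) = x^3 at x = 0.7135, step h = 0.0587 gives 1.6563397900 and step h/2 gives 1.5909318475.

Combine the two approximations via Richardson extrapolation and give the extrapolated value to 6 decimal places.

1.525524

Order 1 gives 2^r = 2 and 2^r − 1 = 1.
Weighted: 3.1818636950 − 1.6563397900 = 1.5255239050
Denominator 2 − 1 = 1.
So the Richardson estimate is 1.5255239050.
Correction |R − A(h/2)| = 6.541e-02; gap |A(h/2) − A(h)| = 6.541e-02.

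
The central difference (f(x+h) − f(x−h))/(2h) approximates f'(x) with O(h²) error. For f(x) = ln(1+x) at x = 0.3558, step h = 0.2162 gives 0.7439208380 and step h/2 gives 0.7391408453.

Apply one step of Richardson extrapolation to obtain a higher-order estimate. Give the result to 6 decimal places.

Method order is 2; weight 2^2 = 4.
A(h/2) − A(h) = 0.7391408453 − 0.7439208380 = -0.0047799927
Divide by 2^2 − 1 = 3: (-0.0047799927)/3 = -0.0015933309
R = A(h/2) + (A(h/2) − A(h))/3 = 0.7391408453 − 0.0015933309 = 0.7375475144

0.737548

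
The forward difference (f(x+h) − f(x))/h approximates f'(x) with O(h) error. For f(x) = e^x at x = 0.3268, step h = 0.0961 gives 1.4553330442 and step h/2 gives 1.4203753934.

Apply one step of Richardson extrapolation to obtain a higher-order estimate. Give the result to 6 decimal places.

Leading term ∝ h^1; use weight 2 = 2^1.
Weighted: 2.8407507868 − 1.4553330442 = 1.3854177426
1.3854177426 ÷ 1 = 1.3854177426
Gap between inputs: 3.496e-02; correction applied: −0.0349576508.

1.385418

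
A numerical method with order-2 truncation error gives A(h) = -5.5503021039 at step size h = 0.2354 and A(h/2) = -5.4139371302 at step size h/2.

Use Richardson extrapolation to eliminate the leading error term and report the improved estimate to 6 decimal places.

r = 2: numerator weight 4, denominator 3.
2^2*A(h/2) = -21.6557485208; minus A(h) gives -16.1054464169.
Extrapolated: (-16.1054464169) / 3 = -5.3684821390
Shift from A(h/2): +0.0454549912.

-5.368482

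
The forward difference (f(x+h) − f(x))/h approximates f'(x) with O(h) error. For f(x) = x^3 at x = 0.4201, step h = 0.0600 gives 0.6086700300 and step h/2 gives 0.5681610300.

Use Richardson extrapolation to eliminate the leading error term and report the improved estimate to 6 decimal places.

Leading term ∝ h^1; use weight 2 = 2^1.
2 × 0.5681610300 − 0.6086700300 = 0.5276520300
Denominator 2 − 1 = 1.
0.5276520300 ÷ 1 = 0.5276520300
Correction |R − A(h/2)| = 4.051e-02; gap |A(h/2) − A(h)| = 4.051e-02.

0.527652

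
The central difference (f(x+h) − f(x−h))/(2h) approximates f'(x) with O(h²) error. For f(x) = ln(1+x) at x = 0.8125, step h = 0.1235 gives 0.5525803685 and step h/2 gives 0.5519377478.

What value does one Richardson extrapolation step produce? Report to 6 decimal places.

The method has order 2: 2^2 = 4.
4*0.5519377478 − 0.5525803685 = 1.6551706227
R = 1.6551706227/3 = 0.5517235409

0.551724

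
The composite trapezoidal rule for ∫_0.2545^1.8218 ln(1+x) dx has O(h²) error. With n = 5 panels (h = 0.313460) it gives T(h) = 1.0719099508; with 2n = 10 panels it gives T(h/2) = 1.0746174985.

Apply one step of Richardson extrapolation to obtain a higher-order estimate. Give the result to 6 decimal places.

1.075520

Error is O(h^2); halving h shrinks it by 2^2 = 4.
2^2·A(h/2) = 4.2984699940; minus A(h) gives 3.2265600432.
(4·1.0746174985 − 1.0719099508)/(4 − 1) = 1.0755200144
Gap between inputs: 2.708e-03; correction applied: +0.0009025159.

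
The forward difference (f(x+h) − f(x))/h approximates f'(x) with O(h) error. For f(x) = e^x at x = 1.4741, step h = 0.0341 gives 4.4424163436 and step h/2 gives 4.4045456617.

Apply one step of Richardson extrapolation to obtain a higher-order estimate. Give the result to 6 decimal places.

4.366675

Leading term ∝ h^1; use weight 2 = 2^1.
Difference of the inputs: 4.4045456617 − 4.4424163436 = -0.0378706819
Divide by 2^1 − 1 = 1: (-0.0378706819)/1 = -0.0378706819
R = 4.4045456617 − 0.0378706819 = 4.3666749798
Gap between inputs: 3.787e-02; correction applied: −0.0378706819.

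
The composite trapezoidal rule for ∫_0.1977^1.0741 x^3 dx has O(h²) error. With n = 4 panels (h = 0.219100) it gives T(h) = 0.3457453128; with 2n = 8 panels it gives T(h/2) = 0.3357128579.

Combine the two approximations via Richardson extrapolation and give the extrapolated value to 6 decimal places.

0.332369

r = 2, so 2^r = 4.
4×0.3357128579 − 0.3457453128 = 0.9971061188
Divide by 2^2 − 1 = 3.
(4×0.3357128579 − 0.3457453128)/(4 − 1) = 0.3323687063
Shift from A(h/2): −0.0033441516.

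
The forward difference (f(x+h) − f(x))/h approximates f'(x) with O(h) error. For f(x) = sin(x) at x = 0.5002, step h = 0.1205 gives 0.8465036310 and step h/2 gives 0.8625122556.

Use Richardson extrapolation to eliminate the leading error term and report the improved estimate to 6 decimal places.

With r = 1 the leading error scales as h^1, so the weight is 2^1 = 2.
Weighted: 1.7250245112 − 0.8465036310 = 0.8785208802
R = 0.8785208802/1 = 0.8785208802
Correction |R − A(h/2)| = 1.601e-02; gap |A(h/2) − A(h)| = 1.601e-02.

0.878521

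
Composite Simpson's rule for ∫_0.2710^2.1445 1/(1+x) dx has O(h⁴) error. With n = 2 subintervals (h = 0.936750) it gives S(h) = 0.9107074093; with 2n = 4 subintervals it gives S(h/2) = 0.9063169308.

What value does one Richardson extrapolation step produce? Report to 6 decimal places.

0.906024

r = 4, so 2^r = 16.
Difference of the inputs: 0.9063169308 − 0.9107074093 = -0.0043904785
Correction (A(h/2) − A(h))/(16 − 1) = (-0.0043904785)/15 = -0.0002926986
R = A(h/2) + (A(h/2) − A(h))/15 = 0.9063169308 − 0.0002926986 = 0.9060242322
Gap between inputs: 4.390e-03; correction applied: −0.0002926986.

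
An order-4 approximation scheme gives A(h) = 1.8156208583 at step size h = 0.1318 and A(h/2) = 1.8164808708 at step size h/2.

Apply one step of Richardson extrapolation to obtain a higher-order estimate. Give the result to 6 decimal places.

With r = 4 the leading error scales as h^4, so the weight is 2^4 = 16.
16*1.8164808708 = 29.0636939328; 29.0636939328 − 1.8156208583 = 27.2480730745
Denominator 16 − 1 = 15.
R = 27.2480730745/15 = 1.8165382050
Shift from A(h/2): +0.0000573342.

1.816538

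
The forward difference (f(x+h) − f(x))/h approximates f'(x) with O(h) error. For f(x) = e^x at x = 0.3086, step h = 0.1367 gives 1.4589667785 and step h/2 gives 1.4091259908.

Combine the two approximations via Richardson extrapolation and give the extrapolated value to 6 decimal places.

The method has order 1: 2^1 = 2.
A(h/2) − A(h) = 1.4091259908 − 1.4589667785 = -0.0498407877
Correction (A(h/2) − A(h))/(2 − 1) = (-0.0498407877)/1 = -0.0498407877
R = A(h/2) + (A(h/2) − A(h))/1 = 1.4091259908 − 0.0498407877 = 1.3592852031

1.359285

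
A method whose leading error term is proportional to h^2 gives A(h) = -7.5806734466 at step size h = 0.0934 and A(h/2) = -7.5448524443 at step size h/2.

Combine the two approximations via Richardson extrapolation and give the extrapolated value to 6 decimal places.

-7.532912

The method has order 2: 2^2 = 4.
A(h/2) − A(h) = -7.5448524443 − (-7.5806734466) = 0.0358210023
Divide by 2^2 − 1 = 3: 0.0358210023/3 = 0.0119403341
R = A(h/2) + (A(h/2) − A(h))/3 = -7.5448524443 + 0.0119403341 = -7.5329121102
Gap between inputs: 3.582e-02; correction applied: +0.0119403341.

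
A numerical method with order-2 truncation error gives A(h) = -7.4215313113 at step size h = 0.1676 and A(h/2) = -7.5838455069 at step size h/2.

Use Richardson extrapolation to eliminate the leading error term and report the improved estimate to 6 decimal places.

Order 2 gives 2^r = 4 and 2^r − 1 = 3.
4*(-7.5838455069) − (-7.4215313113) = -22.9138507163
Extrapolated: (-22.9138507163) / 3 = -7.6379502388
Gap between inputs: 1.623e-01; correction applied: −0.0541047319.

-7.637950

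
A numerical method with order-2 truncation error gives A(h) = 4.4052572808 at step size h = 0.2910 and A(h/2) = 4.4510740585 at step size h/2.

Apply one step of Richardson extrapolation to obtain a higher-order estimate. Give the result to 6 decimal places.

Leading term ∝ h^2; use weight 4 = 2^2.
A(h/2) − A(h) = 4.4510740585 − 4.4052572808 = 0.0458167777
Correction (A(h/2) − A(h))/(4 − 1) = 0.0458167777/3 = 0.0152722592
R = A(h/2) + (A(h/2) − A(h))/3 = 4.4510740585 + 0.0152722592 = 4.4663463177

4.466346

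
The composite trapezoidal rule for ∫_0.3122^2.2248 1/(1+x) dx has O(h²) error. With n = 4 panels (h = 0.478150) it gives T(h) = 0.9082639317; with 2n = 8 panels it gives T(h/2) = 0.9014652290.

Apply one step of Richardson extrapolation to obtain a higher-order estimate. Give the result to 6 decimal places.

0.899199

Order 2 gives 2^r = 4 and 2^r − 1 = 3.
4×0.9014652290 = 3.6058609160; 3.6058609160 − 0.9082639317 = 2.6975969843
Divide by 2^2 − 1 = 3.
2.6975969843 ÷ 3 = 0.8991989948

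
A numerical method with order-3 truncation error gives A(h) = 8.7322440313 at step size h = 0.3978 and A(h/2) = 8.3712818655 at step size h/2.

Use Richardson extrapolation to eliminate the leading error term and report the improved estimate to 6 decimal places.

r = 3, so 2^r = 8.
Weighted: 66.9702549240 − 8.7322440313 = 58.2380108927
Denominator 8 − 1 = 7.
So the Richardson estimate is 8.3197158418.

8.319716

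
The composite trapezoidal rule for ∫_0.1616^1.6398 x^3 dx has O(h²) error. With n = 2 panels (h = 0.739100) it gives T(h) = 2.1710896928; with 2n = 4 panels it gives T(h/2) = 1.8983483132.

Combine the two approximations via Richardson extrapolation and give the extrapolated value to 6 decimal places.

1.807435

r = 2, so 2^r = 4.
Top: 4(1.8983483132) − (2.1710896928) = 5.4223035600
Divide by 2^2 − 1 = 3.
R = 5.4223035600/3 = 1.8074345200
Gap between inputs: 2.727e-01; correction applied: −0.0909137932.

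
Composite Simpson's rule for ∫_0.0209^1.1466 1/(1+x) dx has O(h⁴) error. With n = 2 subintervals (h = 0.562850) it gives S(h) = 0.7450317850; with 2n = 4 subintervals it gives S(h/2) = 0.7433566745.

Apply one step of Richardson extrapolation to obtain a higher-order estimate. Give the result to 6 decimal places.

Method order is 4; weight 2^4 = 16.
Numerator 16×A(h/2) − A(h) = 16×0.7433566745 − 0.7450317850 = 11.1486750070
R = 11.1486750070/15 = 0.7432450005
Correction |R − A(h/2)| = 1.117e-04; gap |A(h/2) − A(h)| = 1.675e-03.

0.743245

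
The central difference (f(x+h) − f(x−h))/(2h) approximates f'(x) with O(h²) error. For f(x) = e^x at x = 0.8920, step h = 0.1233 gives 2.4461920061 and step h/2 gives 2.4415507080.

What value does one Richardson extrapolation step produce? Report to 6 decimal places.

The method has order 2: 2^2 = 4.
Numerator 4*A(h/2) − A(h) = 4*2.4415507080 − 2.4461920061 = 7.3200108259
Denominator 4 − 1 = 3.
So the Richardson estimate is 2.4400036086.
Shift from A(h/2): −0.0015470994.

2.440004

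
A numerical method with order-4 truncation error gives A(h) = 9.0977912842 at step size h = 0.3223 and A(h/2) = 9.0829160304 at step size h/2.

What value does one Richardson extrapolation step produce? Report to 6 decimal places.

9.081924

Error is O(h^4); halving h shrinks it by 2^4 = 16.
2^4 × A(h/2) = 145.3266564864; minus A(h) gives 136.2288652022.
R = 136.2288652022/15 = 9.0819243468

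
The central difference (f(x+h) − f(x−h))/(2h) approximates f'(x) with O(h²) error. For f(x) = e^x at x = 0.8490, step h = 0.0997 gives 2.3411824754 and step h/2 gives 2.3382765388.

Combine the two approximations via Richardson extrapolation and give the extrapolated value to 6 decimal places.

2.337308

r = 2: numerator weight 4, denominator 3.
2^2 × A(h/2) = 9.3531061552; minus A(h) gives 7.0119236798.
Denominator 4 − 1 = 3.
Extrapolated: 7.0119236798 / 3 = 2.3373078933
Gap between inputs: 2.906e-03; correction applied: −0.0009686455.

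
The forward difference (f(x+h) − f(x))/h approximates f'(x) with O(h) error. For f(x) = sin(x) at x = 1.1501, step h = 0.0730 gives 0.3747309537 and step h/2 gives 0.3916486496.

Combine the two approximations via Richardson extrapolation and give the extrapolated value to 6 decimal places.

The method has order 1: 2^1 = 2.
2 × 0.3916486496 − 0.3747309537 = 0.4085663455
Divide by 2^1 − 1 = 1.
(2 × 0.3916486496 − 0.3747309537)/(2 − 1) = 0.4085663455

0.408566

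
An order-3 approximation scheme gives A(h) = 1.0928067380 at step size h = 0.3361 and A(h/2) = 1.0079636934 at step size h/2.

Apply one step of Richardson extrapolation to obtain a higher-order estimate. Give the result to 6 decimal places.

0.995843

Order 3 gives 2^r = 8 and 2^r − 1 = 7.
Weighted: 8.0637095472 − 1.0928067380 = 6.9709028092
(8×1.0079636934 − 1.0928067380)/(8 − 1) = 0.9958432585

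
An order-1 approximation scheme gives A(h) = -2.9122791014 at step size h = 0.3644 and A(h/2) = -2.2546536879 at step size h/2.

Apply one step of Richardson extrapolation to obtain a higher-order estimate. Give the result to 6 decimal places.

Error is O(h^1); halving h shrinks it by 2^1 = 2.
2 × (-2.2546536879) − (-2.9122791014) = -1.5970282744
Divide by 2^1 − 1 = 1.
R = (-1.5970282744)/1 = -1.5970282744

-1.597028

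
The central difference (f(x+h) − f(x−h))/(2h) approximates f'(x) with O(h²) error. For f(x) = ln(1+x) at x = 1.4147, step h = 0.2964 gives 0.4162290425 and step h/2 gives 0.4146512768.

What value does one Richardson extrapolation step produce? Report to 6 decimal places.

0.414125

Order 2 gives 2^r = 4 and 2^r − 1 = 3.
Difference of the inputs: 0.4146512768 − 0.4162290425 = -0.0015777657
Correction (A(h/2) − A(h))/(4 − 1) = (-0.0015777657)/3 = -0.0005259219
R = 0.4146512768 − 0.0005259219 = 0.4141253549
Shift from A(h/2): −0.0005259219.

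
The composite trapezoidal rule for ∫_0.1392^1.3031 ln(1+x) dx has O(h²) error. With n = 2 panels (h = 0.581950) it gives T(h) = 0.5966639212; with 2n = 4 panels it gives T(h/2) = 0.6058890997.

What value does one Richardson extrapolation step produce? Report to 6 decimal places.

Error is O(h^2); halving h shrinks it by 2^2 = 4.
Numerator 4·A(h/2) − A(h) = 4·0.6058890997 − 0.5966639212 = 1.8268924776
Divide by 2^2 − 1 = 3.
1.8268924776 ÷ 3 = 0.6089641592

0.608964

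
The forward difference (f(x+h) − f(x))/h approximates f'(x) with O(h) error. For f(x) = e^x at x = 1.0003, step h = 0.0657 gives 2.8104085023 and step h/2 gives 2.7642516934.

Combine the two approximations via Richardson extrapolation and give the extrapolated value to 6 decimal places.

Method order is 1; weight 2^1 = 2.
A(h/2) − A(h) = 2.7642516934 − 2.8104085023 = -0.0461568089
Correction (A(h/2) − A(h))/(2 − 1) = (-0.0461568089)/1 = -0.0461568089
R = 2.7642516934 − 0.0461568089 = 2.7180948845

2.718095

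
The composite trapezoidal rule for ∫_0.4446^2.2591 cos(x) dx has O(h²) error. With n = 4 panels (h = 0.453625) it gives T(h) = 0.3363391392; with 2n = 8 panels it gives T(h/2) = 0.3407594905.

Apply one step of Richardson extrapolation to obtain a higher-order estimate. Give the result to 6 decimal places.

The method has order 2: 2^2 = 4.
A(h/2) − A(h) = 0.3407594905 − 0.3363391392 = 0.0044203513
Divide by 2^2 − 1 = 3: 0.0044203513/3 = 0.0014734504
R = 0.3407594905 + 0.0014734504 = 0.3422329409

0.342233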